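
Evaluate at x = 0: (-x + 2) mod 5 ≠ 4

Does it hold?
x = 0: LHS = (-0 + 2) mod 5 = 2 mod 5 = 2; 2 ≠ 4 — holds

The relation is satisfied at x = 0.

Answer: Yes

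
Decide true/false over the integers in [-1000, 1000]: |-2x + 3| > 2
The claim fails at x = 1:
x = 1: LHS = |-2·1 + 3| = |1| = 1; 1 > 2 — FAILS

Because a single integer refutes it, the statement is false.

Answer: False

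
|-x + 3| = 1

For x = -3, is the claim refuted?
Substitute x = -3 into the relation:
x = -3: LHS = |-(-3) + 3| = |6| = 6; 6 = 1 — FAILS

Since the claim fails at x = -3, this value is a counterexample.

Answer: Yes, x = -3 is a counterexample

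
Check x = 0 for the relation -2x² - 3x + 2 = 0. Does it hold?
x = 0: LHS = -2·0² - 3·0 + 2 = 2; 2 = 0 — FAILS

The relation fails at x = 0, so x = 0 is a counterexample.

Answer: No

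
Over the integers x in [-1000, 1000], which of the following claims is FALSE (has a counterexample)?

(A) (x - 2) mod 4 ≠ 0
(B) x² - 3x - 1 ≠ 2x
(A) x = 2: LHS = (2 - 2) mod 4 = 0 mod 4 = 0; 0 ≠ 0 — FAILS

(B) Track d = LHS − RHS over the integers in [-1000, 1000]. Equality would need d = 0, but d changes sign only between consecutive integers, jumping over 0:
x = -1: LHS = (-1)² - 3·(-1) - 1 = 3, RHS = 2·(-1) = -2; 3 ≠ -2 — holds  (d = 5)
x = 0: LHS = 0² - 3·0 - 1 = -1, RHS = 2·0 = 0; -1 ≠ 0 — holds  (d = -1)
x = 5: LHS = 5² - 3·5 - 1 = 9, RHS = 2·5 = 10; 9 ≠ 10 — holds  (d = -1)
x = 6: LHS = 6² - 3·6 - 1 = 17, RHS = 2·6 = 12; 17 ≠ 12 — holds  (d = 5)
Away from these crossings d keeps a constant sign, and checking every integer in [-1000, 1000] confirms d ≠ 0 throughout. Hence the two sides are never equal, so the relation holds for every integer in [-1000, 1000].

Only (A) has a counterexample.

Answer: A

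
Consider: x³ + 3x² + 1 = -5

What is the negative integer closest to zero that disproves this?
Testing negative integers from -1 downward:
x = -1: LHS = (-1)³ + 3·(-1)² + 1 = 3; 3 = -5 — FAILS  ← closest negative counterexample to 0

Answer: x = -1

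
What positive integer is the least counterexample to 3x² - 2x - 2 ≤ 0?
Testing positive integers:
x = 1: LHS = 3·1² - 2·1 - 2 = -1; -1 ≤ 0 — holds
x = 2: LHS = 3·2² - 2·2 - 2 = 6; 6 ≤ 0 — FAILS  ← smallest positive counterexample

Answer: x = 2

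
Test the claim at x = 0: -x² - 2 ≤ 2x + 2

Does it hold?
x = 0: LHS = -0² - 2 = -2, RHS = 2·0 + 2 = 2; -2 ≤ 2 — holds

The relation is satisfied at x = 0.

Answer: Yes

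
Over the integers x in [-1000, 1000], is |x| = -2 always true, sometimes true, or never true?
An absolute value is never negative, so the left side is ≥ 0 for every x, while the right side is -2. Tightest case in [-1000, 1000] is x = 0:
x = 0: LHS = |0| = 0; 0 = -2 — FAILS
Hence LHS − RHS is never 0, i.e. the two sides are never equal, so the claimed relation (=) fails for every integer in [-1000, 1000].

No integer in the range satisfies it.

Answer: Never true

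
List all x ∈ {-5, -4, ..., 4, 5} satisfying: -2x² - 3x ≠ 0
Holds for: {-5, -4, -3, -2, -1, 1, 2, 3, 4, 5}
Fails for: {0}

Answer: {-5, -4, -3, -2, -1, 1, 2, 3, 4, 5}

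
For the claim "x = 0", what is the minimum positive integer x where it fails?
Testing positive integers:
x = 1: 1 = 0 — FAILS  ← smallest positive counterexample

Answer: x = 1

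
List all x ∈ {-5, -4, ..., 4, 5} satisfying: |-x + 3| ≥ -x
Over all integers in [-5, 5], LHS − RHS is smallest at x = 0, where it equals 3:
x = 0: LHS = |-0 + 3| = |3| = 3, RHS = -0 = 0; 3 ≥ 0 — holds
At the ends of the range:
x = -5: LHS = |-(-5) + 3| = |8| = 8, RHS = -(-5) = 5; 8 ≥ 5 — holds
x = 5: LHS = |-5 + 3| = |-2| = 2; 2 ≥ -5 — holds
Hence LHS − RHS is never negative, i.e. LHS ≥ RHS throughout, so the relation holds for every integer in [-5, 5].

Answer: All integers in [-5, 5]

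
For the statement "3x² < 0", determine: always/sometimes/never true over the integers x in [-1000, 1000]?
Over all integers in [-1000, 1000], LHS − RHS is smallest at x = 0, where it equals 0:
x = 0: LHS = 3·0² = 0; 0 < 0 — FAILS
At the ends of the range:
x = -1000: LHS = 3·(-1000)² = 3000000; 3000000 < 0 — FAILS
x = 1000: LHS = 3·1000² = 3000000; 3000000 < 0 — FAILS
Hence LHS − RHS is never negative, i.e. LHS ≥ RHS throughout, so the claimed relation (<) fails for every integer in [-1000, 1000].

No integer in the range satisfies it.

Answer: Never true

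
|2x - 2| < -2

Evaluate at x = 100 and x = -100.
x = 100: LHS = |2·100 - 2| = |198| = 198; 198 < -2 — FAILS
x = -100: LHS = |2·(-100) - 2| = |-202| = 202; 202 < -2 — FAILS

Answer: No, fails for both x = 100 and x = -100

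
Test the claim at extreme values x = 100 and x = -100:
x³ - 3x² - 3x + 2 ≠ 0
x = 100: LHS = 100³ - 3·100² - 3·100 + 2 = 969702; 969702 ≠ 0 — holds
x = -100: LHS = (-100)³ - 3·(-100)² - 3·(-100) + 2 = -1029698; -1029698 ≠ 0 — holds

Answer: Yes, holds for both x = 100 and x = -100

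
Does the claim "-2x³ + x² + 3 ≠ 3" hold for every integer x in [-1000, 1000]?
The claim fails at x = 0:
x = 0: LHS = -2·0³ + 0² + 3 = 3; 3 ≠ 3 — FAILS

Because a single integer refutes it, the statement is false.

Answer: False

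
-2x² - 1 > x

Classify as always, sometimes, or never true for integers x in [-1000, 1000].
Over all integers in [-1000, 1000], LHS − RHS is largest at x = 0, where it equals -1:
x = 0: LHS = -2·0² - 1 = -1; -1 > 0 — FAILS
At the ends of the range:
x = -1000: LHS = -2·(-1000)² - 1 = -2000001; -2000001 > -1000 — FAILS
x = 1000: LHS = -2·1000² - 1 = -2000001; -2000001 > 1000 — FAILS
Hence LHS − RHS is never positive, i.e. LHS ≤ RHS throughout, so the claimed relation (>) fails for every integer in [-1000, 1000].

No integer in the range satisfies it.

Answer: Never true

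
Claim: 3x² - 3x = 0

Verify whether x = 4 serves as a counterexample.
Substitute x = 4 into the relation:
x = 4: LHS = 3·4² - 3·4 = 36; 36 = 0 — FAILS

Since the claim fails at x = 4, this value is a counterexample.

Answer: Yes, x = 4 is a counterexample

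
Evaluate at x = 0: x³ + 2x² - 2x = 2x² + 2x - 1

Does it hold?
x = 0: LHS = 0³ + 2·0² - 2·0 = 0, RHS = 2·0² + 2·0 - 1 = -1; 0 = -1 — FAILS

The relation fails at x = 0, so x = 0 is a counterexample.

Answer: No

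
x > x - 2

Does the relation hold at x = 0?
x = 0: RHS = 0 - 2 = -2; 0 > -2 — holds

The relation is satisfied at x = 0.

Answer: Yes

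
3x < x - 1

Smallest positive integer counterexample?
Testing positive integers:
x = 1: LHS = 3·1 = 3, RHS = 1 - 1 = 0; 3 < 0 — FAILS  ← smallest positive counterexample

Answer: x = 1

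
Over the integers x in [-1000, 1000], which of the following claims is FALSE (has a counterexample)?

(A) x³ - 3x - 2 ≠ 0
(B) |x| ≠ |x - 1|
(A) x = -1: LHS = (-1)³ - 3·(-1) - 2 = 0; 0 ≠ 0 — FAILS

(B) Track d = LHS − RHS over the integers in [-1000, 1000]. Equality would need d = 0, but d changes sign only between consecutive integers, jumping over 0:
x = 0: LHS = |0| = 0, RHS = |0 - 1| = |-1| = 1; 0 ≠ 1 — holds  (d = -1)
x = 1: LHS = |1| = 1, RHS = |1 - 1| = |0| = 0; 1 ≠ 0 — holds  (d = 1)
Away from these crossings d keeps a constant sign, and checking every integer in [-1000, 1000] confirms d ≠ 0 throughout. Hence the two sides are never equal, so the relation holds for every integer in [-1000, 1000].

Only (A) has a counterexample.

Answer: A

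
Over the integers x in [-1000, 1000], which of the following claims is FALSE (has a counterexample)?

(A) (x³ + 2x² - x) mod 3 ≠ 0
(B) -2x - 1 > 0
(A) x = 0: LHS = (0³ + 2·0² - 0) mod 3 = 0 mod 3 = 0; 0 ≠ 0 — FAILS
(B) x = 0: LHS = -2·0 - 1 = -1; -1 > 0 — FAILS

Answer: Both A and B are false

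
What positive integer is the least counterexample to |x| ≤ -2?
Testing positive integers:
x = 1: LHS = |1| = 1; 1 ≤ -2 — FAILS  ← smallest positive counterexample

Answer: x = 1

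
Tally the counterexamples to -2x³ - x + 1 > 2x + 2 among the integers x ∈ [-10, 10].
Counterexamples in [-10, 10]: {0, 1, 2, 3, 4, 5, 6, 7, 8, 9, 10}.

Counting them gives 11 values.

Answer: 11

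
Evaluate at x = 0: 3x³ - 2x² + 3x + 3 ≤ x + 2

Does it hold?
x = 0: LHS = 3·0³ - 2·0² + 3·0 + 3 = 3, RHS = 0 + 2 = 2; 3 ≤ 2 — FAILS

The relation fails at x = 0, so x = 0 is a counterexample.

Answer: No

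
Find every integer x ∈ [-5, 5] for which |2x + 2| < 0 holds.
An absolute value is never negative, so the left side is ≥ 0 for every x, while the right side is 0. Tightest case in [-5, 5] is x = -1:
x = -1: LHS = |2·(-1) + 2| = |0| = 0; 0 < 0 — FAILS
Hence LHS − RHS is never negative, i.e. LHS ≥ RHS throughout, so the claimed relation (<) fails for every integer in [-5, 5].

Answer: None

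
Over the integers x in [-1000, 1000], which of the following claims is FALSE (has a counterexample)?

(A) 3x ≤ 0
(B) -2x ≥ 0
(A) x = 1: LHS = 3·1 = 3; 3 ≤ 0 — FAILS
(B) x = 1: LHS = -2·1 = -2; -2 ≥ 0 — FAILS

Answer: Both A and B are false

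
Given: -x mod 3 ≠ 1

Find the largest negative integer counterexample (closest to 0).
Testing negative integers from -1 downward:
x = -1: LHS = (-(-1)) mod 3 = 1 mod 3 = 1; 1 ≠ 1 — FAILS  ← closest negative counterexample to 0

Answer: x = -1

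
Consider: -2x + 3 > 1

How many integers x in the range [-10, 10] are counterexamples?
Counterexamples in [-10, 10]: {1, 2, 3, 4, 5, 6, 7, 8, 9, 10}.

Counting them gives 10 values.

Answer: 10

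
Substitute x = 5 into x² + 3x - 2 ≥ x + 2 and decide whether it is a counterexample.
Substitute x = 5 into the relation:
x = 5: LHS = 5² + 3·5 - 2 = 38, RHS = 5 + 2 = 7; 38 ≥ 7 — holds

The claim holds here, so x = 5 is not a counterexample. (A counterexample exists elsewhere, e.g. x = 0.)

Answer: No, x = 5 is not a counterexample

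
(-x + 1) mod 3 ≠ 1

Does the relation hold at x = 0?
x = 0: LHS = (-0 + 1) mod 3 = 1 mod 3 = 1; 1 ≠ 1 — FAILS

The relation fails at x = 0, so x = 0 is a counterexample.

Answer: No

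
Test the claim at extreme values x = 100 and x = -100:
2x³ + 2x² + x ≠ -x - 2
x = 100: LHS = 2·100³ + 2·100² + 100 = 2020100, RHS = -100 - 2 = -102; 2020100 ≠ -102 — holds
x = -100: LHS = 2·(-100)³ + 2·(-100)² + (-100) = -1980100, RHS = -(-100) - 2 = 98; -1980100 ≠ 98 — holds

Answer: Yes, holds for both x = 100 and x = -100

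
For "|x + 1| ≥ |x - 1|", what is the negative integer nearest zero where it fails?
Testing negative integers from -1 downward:
x = -1: LHS = |(-1) + 1| = |0| = 0, RHS = |(-1) - 1| = |-2| = 2; 0 ≥ 2 — FAILS  ← closest negative counterexample to 0

Answer: x = -1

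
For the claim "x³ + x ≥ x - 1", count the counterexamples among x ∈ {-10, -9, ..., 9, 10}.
Counterexamples in [-10, 10]: {-10, -9, -8, -7, -6, -5, -4, -3, -2}.

Counting them gives 9 values.

Answer: 9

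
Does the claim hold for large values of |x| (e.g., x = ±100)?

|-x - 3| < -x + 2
x = 100: LHS = |-100 - 3| = |-103| = 103, RHS = -100 + 2 = -98; 103 < -98 — FAILS
x = -100: LHS = |-(-100) - 3| = |97| = 97, RHS = -(-100) + 2 = 102; 97 < 102 — holds

Answer: Partially: fails for x = 100, holds for x = -100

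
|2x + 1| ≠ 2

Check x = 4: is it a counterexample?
Substitute x = 4 into the relation:
x = 4: LHS = |2·4 + 1| = |9| = 9; 9 ≠ 2 — holds

The relation holds at x = 4, so it is not a counterexample.

Answer: No, x = 4 is not a counterexample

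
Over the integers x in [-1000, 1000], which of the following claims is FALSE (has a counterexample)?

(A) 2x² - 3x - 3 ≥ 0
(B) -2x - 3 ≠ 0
(A) x = 0: LHS = 2·0² - 3·0 - 3 = -3; -3 ≥ 0 — FAILS

(B) Track d = LHS − RHS over the integers in [-1000, 1000]. Equality would need d = 0, but d changes sign only between consecutive integers, jumping over 0:
x = -2: LHS = -2·(-2) - 3 = 1; 1 ≠ 0 — holds  (d = 1)
x = -1: LHS = -2·(-1) - 3 = -1; -1 ≠ 0 — holds  (d = -1)
Away from these crossings d keeps a constant sign, and checking every integer in [-1000, 1000] confirms d ≠ 0 throughout. Hence the two sides are never equal, so the relation holds for every integer in [-1000, 1000].

Only (A) has a counterexample.

Answer: A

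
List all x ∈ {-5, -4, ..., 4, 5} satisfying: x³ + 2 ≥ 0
Holds for: {-1, 0, 1, 2, 3, 4, 5}
Fails for: {-5, -4, -3, -2}

Answer: {-1, 0, 1, 2, 3, 4, 5}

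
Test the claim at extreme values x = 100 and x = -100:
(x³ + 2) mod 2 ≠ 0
x = 100: LHS = (100³ + 2) mod 2 = 1000002 mod 2 = 0; 0 ≠ 0 — FAILS
x = -100: LHS = ((-100)³ + 2) mod 2 = (-999998) mod 2 = 0; 0 ≠ 0 — FAILS

Answer: No, fails for both x = 100 and x = -100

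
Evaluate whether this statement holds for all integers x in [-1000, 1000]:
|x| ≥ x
Over all integers in [-1000, 1000], LHS − RHS is smallest at x = 0, where it equals 0:
x = 0: LHS = |0| = 0; 0 ≥ 0 — holds
At the ends of the range:
x = -1000: LHS = |-1000| = 1000; 1000 ≥ -1000 — holds
x = 1000: LHS = |1000| = 1000; 1000 ≥ 1000 — holds
Hence LHS − RHS is never negative, i.e. LHS ≥ RHS throughout, so the relation holds for every integer in [-1000, 1000].

No counterexample exists.

Answer: True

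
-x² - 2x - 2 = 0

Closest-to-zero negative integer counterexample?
Testing negative integers from -1 downward:
x = -1: LHS = -(-1)² - 2·(-1) - 2 = -1; -1 = 0 — FAILS  ← closest negative counterexample to 0

Answer: x = -1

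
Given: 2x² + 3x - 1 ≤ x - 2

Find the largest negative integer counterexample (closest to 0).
Testing negative integers from -1 downward:
x = -1: LHS = 2·(-1)² + 3·(-1) - 1 = -2, RHS = (-1) - 2 = -3; -2 ≤ -3 — FAILS  ← closest negative counterexample to 0

Answer: x = -1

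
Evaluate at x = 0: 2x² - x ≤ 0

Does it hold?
x = 0: LHS = 2·0² - 0 = 0; 0 ≤ 0 — holds

The relation is satisfied at x = 0.

Answer: Yes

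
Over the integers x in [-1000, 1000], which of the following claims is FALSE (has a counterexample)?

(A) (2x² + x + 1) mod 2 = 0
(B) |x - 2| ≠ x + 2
(A) x = 0: LHS = (2·0² + 0 + 1) mod 2 = 1 mod 2 = 1; 1 = 0 — FAILS
(B) x = 0: LHS = |0 - 2| = |-2| = 2, RHS = 0 + 2 = 2; 2 ≠ 2 — FAILS

Answer: Both A and B are false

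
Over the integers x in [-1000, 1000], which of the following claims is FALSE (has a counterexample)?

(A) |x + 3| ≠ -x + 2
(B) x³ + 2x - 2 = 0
(A) Track d = LHS − RHS over the integers in [-1000, 1000]. Equality would need d = 0, but d changes sign only between consecutive integers, jumping over 0:
x = -1: LHS = |(-1) + 3| = |2| = 2, RHS = -(-1) + 2 = 3; 2 ≠ 3 — holds  (d = -1)
x = 0: LHS = |0 + 3| = |3| = 3, RHS = -0 + 2 = 2; 3 ≠ 2 — holds  (d = 1)
Away from these crossings d keeps a constant sign, and checking every integer in [-1000, 1000] confirms d ≠ 0 throughout. Hence the two sides are never equal, so the relation holds for every integer in [-1000, 1000].

(B) x = 0: LHS = 0³ + 2·0 - 2 = -2; -2 = 0 — FAILS

Only (B) has a counterexample.

Answer: B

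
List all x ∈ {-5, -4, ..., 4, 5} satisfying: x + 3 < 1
Holds for: {-5, -4, -3}
Fails for: {-2, -1, 0, 1, 2, 3, 4, 5}

Answer: {-5, -4, -3}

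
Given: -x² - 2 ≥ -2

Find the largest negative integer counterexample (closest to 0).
Testing negative integers from -1 downward:
x = -1: LHS = -(-1)² - 2 = -3; -3 ≥ -2 — FAILS  ← closest negative counterexample to 0

Answer: x = -1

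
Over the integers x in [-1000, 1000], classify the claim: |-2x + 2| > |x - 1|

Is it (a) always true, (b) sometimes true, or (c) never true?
Holds at x = 0: LHS = |-2·0 + 2| = |2| = 2, RHS = |0 - 1| = |-1| = 1; 2 > 1 — holds
Fails at x = 1: LHS = |-2·1 + 2| = |0| = 0, RHS = |1 - 1| = |0| = 0; 0 > 0 — FAILS
It is satisfied by some integers in the range but not all.

Answer: Sometimes true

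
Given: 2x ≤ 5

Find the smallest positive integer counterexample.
Testing positive integers:
x = 1: LHS = 2·1 = 2; 2 ≤ 5 — holds
x = 2: LHS = 2·2 = 4; 4 ≤ 5 — holds
x = 3: LHS = 2·3 = 6; 6 ≤ 5 — FAILS  ← smallest positive counterexample

Answer: x = 3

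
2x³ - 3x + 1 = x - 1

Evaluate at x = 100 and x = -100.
x = 100: LHS = 2·100³ - 3·100 + 1 = 1999701, RHS = 100 - 1 = 99; 1999701 = 99 — FAILS
x = -100: LHS = 2·(-100)³ - 3·(-100) + 1 = -1999699, RHS = (-100) - 1 = -101; -1999699 = -101 — FAILS

Answer: No, fails for both x = 100 and x = -100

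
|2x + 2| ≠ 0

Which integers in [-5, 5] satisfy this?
Holds for: {-5, -4, -3, -2, 0, 1, 2, 3, 4, 5}
Fails for: {-1}

Answer: {-5, -4, -3, -2, 0, 1, 2, 3, 4, 5}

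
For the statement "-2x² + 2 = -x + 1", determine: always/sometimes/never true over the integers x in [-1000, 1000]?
Holds at x = 1: LHS = -2·1² + 2 = 0, RHS = -1 + 1 = 0; 0 = 0 — holds
Fails at x = 0: LHS = -2·0² + 2 = 2, RHS = -0 + 1 = 1; 2 = 1 — FAILS
It is satisfied by some integers in the range but not all.

Answer: Sometimes true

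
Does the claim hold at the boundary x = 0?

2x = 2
x = 0: LHS = 2·0 = 0; 0 = 2 — FAILS

The relation fails at x = 0, so x = 0 is a counterexample.

Answer: No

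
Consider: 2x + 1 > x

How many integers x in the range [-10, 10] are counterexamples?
Counterexamples in [-10, 10]: {-10, -9, -8, -7, -6, -5, -4, -3, -2, -1}.

Counting them gives 10 values.

Answer: 10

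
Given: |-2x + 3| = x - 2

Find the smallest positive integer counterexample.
Testing positive integers:
x = 1: LHS = |-2·1 + 3| = |1| = 1, RHS = 1 - 2 = -1; 1 = -1 — FAILS  ← smallest positive counterexample

Answer: x = 1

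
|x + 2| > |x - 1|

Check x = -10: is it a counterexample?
Substitute x = -10 into the relation:
x = -10: LHS = |(-10) + 2| = |-8| = 8, RHS = |(-10) - 1| = |-11| = 11; 8 > 11 — FAILS

Since the claim fails at x = -10, this value is a counterexample.

Answer: Yes, x = -10 is a counterexample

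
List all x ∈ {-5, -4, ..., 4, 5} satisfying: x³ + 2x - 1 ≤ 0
Holds for: {-5, -4, -3, -2, -1, 0}
Fails for: {1, 2, 3, 4, 5}

Answer: {-5, -4, -3, -2, -1, 0}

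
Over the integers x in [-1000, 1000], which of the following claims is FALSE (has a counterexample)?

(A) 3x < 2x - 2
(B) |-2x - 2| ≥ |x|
(A) x = 0: LHS = 3·0 = 0, RHS = 2·0 - 2 = -2; 0 < -2 — FAILS
(B) x = -1: LHS = |-2·(-1) - 2| = |0| = 0, RHS = |-1| = 1; 0 ≥ 1 — FAILS

Answer: Both A and B are false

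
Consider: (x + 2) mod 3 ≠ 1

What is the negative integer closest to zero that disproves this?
Testing negative integers from -1 downward:
x = -1: LHS = ((-1) + 2) mod 3 = 1 mod 3 = 1; 1 ≠ 1 — FAILS  ← closest negative counterexample to 0

Answer: x = -1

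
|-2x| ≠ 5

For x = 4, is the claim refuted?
Substitute x = 4 into the relation:
x = 4: LHS = |-2·4| = |-8| = 8; 8 ≠ 5 — holds

The relation holds at x = 4, so it is not a counterexample.

Answer: No, x = 4 is not a counterexample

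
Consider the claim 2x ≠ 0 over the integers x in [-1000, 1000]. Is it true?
The claim fails at x = 0:
x = 0: LHS = 2·0 = 0; 0 ≠ 0 — FAILS

Because a single integer refutes it, the statement is false.

Answer: False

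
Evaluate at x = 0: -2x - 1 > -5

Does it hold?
x = 0: LHS = -2·0 - 1 = -1; -1 > -5 — holds

The relation is satisfied at x = 0.

Answer: Yes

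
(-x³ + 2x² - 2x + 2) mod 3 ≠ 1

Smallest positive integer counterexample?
Testing positive integers:
x = 1: LHS = (-1³ + 2·1² - 2·1 + 2) mod 3 = 1 mod 3 = 1; 1 ≠ 1 — FAILS  ← smallest positive counterexample

Answer: x = 1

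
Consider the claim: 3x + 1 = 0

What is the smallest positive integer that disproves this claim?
Testing positive integers:
x = 1: LHS = 3·1 + 1 = 4; 4 = 0 — FAILS  ← smallest positive counterexample

Answer: x = 1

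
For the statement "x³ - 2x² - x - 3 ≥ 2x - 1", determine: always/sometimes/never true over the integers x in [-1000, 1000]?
Holds at x = 4: LHS = 4³ - 2·4² - 4 - 3 = 25, RHS = 2·4 - 1 = 7; 25 ≥ 7 — holds
Fails at x = 0: LHS = 0³ - 2·0² - 0 - 3 = -3, RHS = 2·0 - 1 = -1; -3 ≥ -1 — FAILS
It is satisfied by some integers in the range but not all.

Answer: Sometimes true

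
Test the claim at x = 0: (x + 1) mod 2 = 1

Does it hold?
x = 0: LHS = (0 + 1) mod 2 = 1 mod 2 = 1; 1 = 1 — holds

The relation is satisfied at x = 0.

Answer: Yes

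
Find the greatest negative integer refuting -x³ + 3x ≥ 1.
Testing negative integers from -1 downward:
x = -1: LHS = -(-1)³ + 3·(-1) = -2; -2 ≥ 1 — FAILS  ← closest negative counterexample to 0

Answer: x = -1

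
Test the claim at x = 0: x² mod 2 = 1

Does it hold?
x = 0: LHS = (0²) mod 2 = 0 mod 2 = 0; 0 = 1 — FAILS

The relation fails at x = 0, so x = 0 is a counterexample.

Answer: No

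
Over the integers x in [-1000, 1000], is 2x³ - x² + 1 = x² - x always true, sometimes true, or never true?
Track d = LHS − RHS over the integers in [-1000, 1000]. Equality would need d = 0, but d changes sign only between consecutive integers, jumping over 0:
x = -1: LHS = 2·(-1)³ - (-1)² + 1 = -2, RHS = (-1)² - (-1) = 2; -2 = 2 — FAILS  (d = -4)
x = 0: LHS = 2·0³ - 0² + 1 = 1, RHS = 0² - 0 = 0; 1 = 0 — FAILS  (d = 1)
Away from these crossings d keeps a constant sign, and checking every integer in [-1000, 1000] confirms d ≠ 0 throughout. Hence the two sides are never equal, so the claimed relation (=) fails for every integer in [-1000, 1000].

No integer in the range satisfies it.

Answer: Never true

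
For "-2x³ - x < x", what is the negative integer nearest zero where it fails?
Testing negative integers from -1 downward:
x = -1: LHS = -2·(-1)³ - (-1) = 3; 3 < -1 — FAILS  ← closest negative counterexample to 0

Answer: x = -1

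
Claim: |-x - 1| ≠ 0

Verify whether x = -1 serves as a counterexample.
Substitute x = -1 into the relation:
x = -1: LHS = |-(-1) - 1| = |0| = 0; 0 ≠ 0 — FAILS

Since the claim fails at x = -1, this value is a counterexample.

Answer: Yes, x = -1 is a counterexample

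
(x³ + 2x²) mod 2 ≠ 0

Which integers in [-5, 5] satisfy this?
Holds for: {-5, -3, -1, 1, 3, 5}
Fails for: {-4, -2, 0, 2, 4}

Answer: {-5, -3, -1, 1, 3, 5}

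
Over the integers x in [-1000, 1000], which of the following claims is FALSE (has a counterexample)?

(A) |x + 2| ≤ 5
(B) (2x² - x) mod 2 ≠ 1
(A) x = 4: LHS = |4 + 2| = |6| = 6; 6 ≤ 5 — FAILS
(B) x = 1: LHS = (2·1² - 1) mod 2 = 1 mod 2 = 1; 1 ≠ 1 — FAILS

Answer: Both A and B are false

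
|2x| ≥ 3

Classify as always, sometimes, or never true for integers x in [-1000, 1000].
Holds at x = 2: LHS = |2·2| = |4| = 4; 4 ≥ 3 — holds
Fails at x = 0: LHS = |2·0| = |0| = 0; 0 ≥ 3 — FAILS
It is satisfied by some integers in the range but not all.

Answer: Sometimes true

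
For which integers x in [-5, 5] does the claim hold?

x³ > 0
Holds for: {1, 2, 3, 4, 5}
Fails for: {-5, -4, -3, -2, -1, 0}

Answer: {1, 2, 3, 4, 5}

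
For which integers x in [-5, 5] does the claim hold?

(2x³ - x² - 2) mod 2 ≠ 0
Holds for: {-5, -3, -1, 1, 3, 5}
Fails for: {-4, -2, 0, 2, 4}

Answer: {-5, -3, -1, 1, 3, 5}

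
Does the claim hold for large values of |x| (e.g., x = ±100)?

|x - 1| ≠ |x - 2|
x = 100: LHS = |100 - 1| = |99| = 99, RHS = |100 - 2| = |98| = 98; 99 ≠ 98 — holds
x = -100: LHS = |(-100) - 1| = |-101| = 101, RHS = |(-100) - 2| = |-102| = 102; 101 ≠ 102 — holds

Answer: Yes, holds for both x = 100 and x = -100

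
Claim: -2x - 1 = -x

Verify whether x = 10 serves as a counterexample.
Substitute x = 10 into the relation:
x = 10: LHS = -2·10 - 1 = -21; -21 = -10 — FAILS

Since the claim fails at x = 10, this value is a counterexample.

Answer: Yes, x = 10 is a counterexample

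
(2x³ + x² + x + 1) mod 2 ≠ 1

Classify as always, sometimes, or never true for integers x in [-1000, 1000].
For a polynomial with integer coefficients, its value mod 2 depends only on x mod 2, so it suffices to check one representative of each residue class, x = 0, 1:
x = 0: LHS = (2·0³ + 0² + 0 + 1) mod 2 = 1 mod 2 = 1; 1 ≠ 1 — FAILS
x = 1: LHS = (2·1³ + 1² + 1 + 1) mod 2 = 5 mod 2 = 1; 1 ≠ 1 — FAILS
The relation fails in every residue class, so the claimed relation (≠) fails for every integer in [-1000, 1000].

No integer in the range satisfies it.

Answer: Never true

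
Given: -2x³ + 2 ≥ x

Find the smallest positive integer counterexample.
Testing positive integers:
x = 1: LHS = -2·1³ + 2 = 0; 0 ≥ 1 — FAILS  ← smallest positive counterexample

Answer: x = 1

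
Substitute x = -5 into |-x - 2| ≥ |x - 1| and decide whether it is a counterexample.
Substitute x = -5 into the relation:
x = -5: LHS = |-(-5) - 2| = |3| = 3, RHS = |(-5) - 1| = |-6| = 6; 3 ≥ 6 — FAILS

Since the claim fails at x = -5, this value is a counterexample.

Answer: Yes, x = -5 is a counterexample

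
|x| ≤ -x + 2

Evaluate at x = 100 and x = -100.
x = 100: LHS = |100| = 100, RHS = -100 + 2 = -98; 100 ≤ -98 — FAILS
x = -100: LHS = |-100| = 100, RHS = -(-100) + 2 = 102; 100 ≤ 102 — holds

Answer: Partially: fails for x = 100, holds for x = -100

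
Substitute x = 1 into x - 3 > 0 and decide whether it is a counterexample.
Substitute x = 1 into the relation:
x = 1: LHS = 1 - 3 = -2; -2 > 0 — FAILS

Since the claim fails at x = 1, this value is a counterexample.

Answer: Yes, x = 1 is a counterexample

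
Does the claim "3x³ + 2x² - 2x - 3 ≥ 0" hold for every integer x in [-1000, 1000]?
The claim fails at x = 0:
x = 0: LHS = 3·0³ + 2·0² - 2·0 - 3 = -3; -3 ≥ 0 — FAILS

Because a single integer refutes it, the statement is false.

Answer: False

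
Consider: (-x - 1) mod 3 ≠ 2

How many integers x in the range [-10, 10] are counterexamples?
Counterexamples in [-10, 10]: {-9, -6, -3, 0, 3, 6, 9}.

Counting them gives 7 values.

Answer: 7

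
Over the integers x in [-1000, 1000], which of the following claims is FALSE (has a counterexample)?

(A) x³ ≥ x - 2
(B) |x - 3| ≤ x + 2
(A) x = -2: LHS = (-2)³ = -8, RHS = (-2) - 2 = -4; -8 ≥ -4 — FAILS
(B) x = 0: LHS = |0 - 3| = |-3| = 3, RHS = 0 + 2 = 2; 3 ≤ 2 — FAILS

Answer: Both A and B are false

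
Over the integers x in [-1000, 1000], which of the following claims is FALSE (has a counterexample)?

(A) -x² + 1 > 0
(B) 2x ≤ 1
(A) x = 1: LHS = -1² + 1 = 0; 0 > 0 — FAILS
(B) x = 1: LHS = 2·1 = 2; 2 ≤ 1 — FAILS

Answer: Both A and B are false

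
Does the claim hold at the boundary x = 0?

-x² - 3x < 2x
x = 0: LHS = -0² - 3·0 = 0, RHS = 2·0 = 0; 0 < 0 — FAILS

The relation fails at x = 0, so x = 0 is a counterexample.

Answer: No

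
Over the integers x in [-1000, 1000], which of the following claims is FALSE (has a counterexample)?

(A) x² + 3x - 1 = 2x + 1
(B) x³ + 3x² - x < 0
(A) x = 0: LHS = 0² + 3·0 - 1 = -1, RHS = 2·0 + 1 = 1; -1 = 1 — FAILS
(B) x = 0: LHS = 0³ + 3·0² - 0 = 0; 0 < 0 — FAILS

Answer: Both A and B are false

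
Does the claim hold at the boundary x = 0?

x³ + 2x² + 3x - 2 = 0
x = 0: LHS = 0³ + 2·0² + 3·0 - 2 = -2; -2 = 0 — FAILS

The relation fails at x = 0, so x = 0 is a counterexample.

Answer: No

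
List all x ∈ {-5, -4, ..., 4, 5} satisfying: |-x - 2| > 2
Holds for: {-5, 1, 2, 3, 4, 5}
Fails for: {-4, -3, -2, -1, 0}

Answer: {-5, 1, 2, 3, 4, 5}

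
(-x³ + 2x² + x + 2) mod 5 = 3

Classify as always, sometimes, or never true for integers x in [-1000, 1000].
For a polynomial with integer coefficients, its value mod 5 depends only on x mod 5, so it suffices to check one representative of each residue class, x = 0, 1, 2, 3, 4:
x = 0: LHS = (-0³ + 2·0² + 0 + 2) mod 5 = 2 mod 5 = 2; 2 = 3 — FAILS
x = 1: LHS = (-1³ + 2·1² + 1 + 2) mod 5 = 4 mod 5 = 4; 4 = 3 — FAILS
x = 2: LHS = (-2³ + 2·2² + 2 + 2) mod 5 = 4 mod 5 = 4; 4 = 3 — FAILS
x = 3: LHS = (-3³ + 2·3² + 3 + 2) mod 5 = (-4) mod 5 = 1; 1 = 3 — FAILS
x = 4: LHS = (-4³ + 2·4² + 4 + 2) mod 5 = (-26) mod 5 = 4; 4 = 3 — FAILS
The relation fails in every residue class, so the claimed relation (=) fails for every integer in [-1000, 1000].

No integer in the range satisfies it.

Answer: Never true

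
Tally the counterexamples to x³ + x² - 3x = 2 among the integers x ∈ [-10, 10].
Counterexamples in [-10, 10]: {-10, -9, -8, -7, -6, -5, -4, -3, -1, 0, 1, 2, 3, 4, 5, 6, 7, 8, 9, 10}.

Counting them gives 20 values.

Answer: 20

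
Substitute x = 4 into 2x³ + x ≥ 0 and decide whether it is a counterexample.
Substitute x = 4 into the relation:
x = 4: LHS = 2·4³ + 4 = 132; 132 ≥ 0 — holds

The claim holds here, so x = 4 is not a counterexample. (A counterexample exists elsewhere, e.g. x = -1.)

Answer: No, x = 4 is not a counterexample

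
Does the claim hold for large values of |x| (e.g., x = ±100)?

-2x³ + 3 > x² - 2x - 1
x = 100: LHS = -2·100³ + 3 = -1999997, RHS = 100² - 2·100 - 1 = 9799; -1999997 > 9799 — FAILS
x = -100: LHS = -2·(-100)³ + 3 = 2000003, RHS = (-100)² - 2·(-100) - 1 = 10199; 2000003 > 10199 — holds

Answer: Partially: fails for x = 100, holds for x = -100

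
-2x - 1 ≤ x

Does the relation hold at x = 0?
x = 0: LHS = -2·0 - 1 = -1; -1 ≤ 0 — holds

The relation is satisfied at x = 0.

Answer: Yes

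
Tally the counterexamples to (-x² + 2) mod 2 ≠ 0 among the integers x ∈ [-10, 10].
Counterexamples in [-10, 10]: {-10, -8, -6, -4, -2, 0, 2, 4, 6, 8, 10}.

Counting them gives 11 values.

Answer: 11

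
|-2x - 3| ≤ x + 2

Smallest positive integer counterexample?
Testing positive integers:
x = 1: LHS = |-2·1 - 3| = |-5| = 5, RHS = 1 + 2 = 3; 5 ≤ 3 — FAILS  ← smallest positive counterexample

Answer: x = 1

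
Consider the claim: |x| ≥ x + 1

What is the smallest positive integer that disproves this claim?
Testing positive integers:
x = 1: LHS = |1| = 1, RHS = 1 + 1 = 2; 1 ≥ 2 — FAILS  ← smallest positive counterexample

Answer: x = 1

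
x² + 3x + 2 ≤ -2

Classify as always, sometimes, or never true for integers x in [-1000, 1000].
Over all integers in [-1000, 1000], LHS − RHS is smallest at x = -1, where it equals 2:
x = -1: LHS = (-1)² + 3·(-1) + 2 = 0; 0 ≤ -2 — FAILS
At the ends of the range:
x = -1000: LHS = (-1000)² + 3·(-1000) + 2 = 997002; 997002 ≤ -2 — FAILS
x = 1000: LHS = 1000² + 3·1000 + 2 = 1003002; 1003002 ≤ -2 — FAILS
Hence LHS − RHS is never zero or negative, i.e. LHS > RHS throughout, so the claimed relation (≤) fails for every integer in [-1000, 1000].

No integer in the range satisfies it.

Answer: Never true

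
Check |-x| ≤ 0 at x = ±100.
x = 100: LHS = |-100| = 100; 100 ≤ 0 — FAILS
x = -100: LHS = |-(-100)| = |100| = 100; 100 ≤ 0 — FAILS

Answer: No, fails for both x = 100 and x = -100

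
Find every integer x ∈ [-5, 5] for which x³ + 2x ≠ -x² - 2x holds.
Holds for: {-5, -4, -3, -2, -1, 1, 2, 3, 4, 5}
Fails for: {0}

Answer: {-5, -4, -3, -2, -1, 1, 2, 3, 4, 5}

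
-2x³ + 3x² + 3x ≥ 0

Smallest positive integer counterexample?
Testing positive integers:
x = 1: LHS = -2·1³ + 3·1² + 3·1 = 4; 4 ≥ 0 — holds
x = 2: LHS = -2·2³ + 3·2² + 3·2 = 2; 2 ≥ 0 — holds
x = 3: LHS = -2·3³ + 3·3² + 3·3 = -18; -18 ≥ 0 — FAILS  ← smallest positive counterexample

Answer: x = 3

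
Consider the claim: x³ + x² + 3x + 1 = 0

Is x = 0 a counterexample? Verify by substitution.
Substitute x = 0 into the relation:
x = 0: LHS = 0³ + 0² + 3·0 + 1 = 1; 1 = 0 — FAILS

Since the claim fails at x = 0, this value is a counterexample.

Answer: Yes, x = 0 is a counterexample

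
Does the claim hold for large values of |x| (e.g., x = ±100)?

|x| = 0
x = 100: LHS = |100| = 100; 100 = 0 — FAILS
x = -100: LHS = |-100| = 100; 100 = 0 — FAILS

Answer: No, fails for both x = 100 and x = -100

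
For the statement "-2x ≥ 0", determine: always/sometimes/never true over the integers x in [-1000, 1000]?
Holds at x = 0: LHS = -2·0 = 0; 0 ≥ 0 — holds
Fails at x = 1: LHS = -2·1 = -2; -2 ≥ 0 — FAILS
It is satisfied by some integers in the range but not all.

Answer: Sometimes true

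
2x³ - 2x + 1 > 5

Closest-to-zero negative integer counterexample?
Testing negative integers from -1 downward:
x = -1: LHS = 2·(-1)³ - 2·(-1) + 1 = 1; 1 > 5 — FAILS  ← closest negative counterexample to 0

Answer: x = -1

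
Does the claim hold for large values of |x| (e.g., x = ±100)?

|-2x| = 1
x = 100: LHS = |-2·100| = |-200| = 200; 200 = 1 — FAILS
x = -100: LHS = |-2·(-100)| = |200| = 200; 200 = 1 — FAILS

Answer: No, fails for both x = 100 and x = -100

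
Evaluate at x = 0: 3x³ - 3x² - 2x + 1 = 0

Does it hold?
x = 0: LHS = 3·0³ - 3·0² - 2·0 + 1 = 1; 1 = 0 — FAILS

The relation fails at x = 0, so x = 0 is a counterexample.

Answer: No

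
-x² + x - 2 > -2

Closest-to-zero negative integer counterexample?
Testing negative integers from -1 downward:
x = -1: LHS = -(-1)² + (-1) - 2 = -4; -4 > -2 — FAILS  ← closest negative counterexample to 0

Answer: x = -1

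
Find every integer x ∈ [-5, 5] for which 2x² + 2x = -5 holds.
Over all integers in [-5, 5], LHS − RHS is always positive; it is smallest at x = 0, where it equals 5:
x = 0: LHS = 2·0² + 2·0 = 0; 0 = -5 — FAILS
At the ends of the range:
x = -5: LHS = 2·(-5)² + 2·(-5) = 40; 40 = -5 — FAILS
x = 5: LHS = 2·5² + 2·5 = 60; 60 = -5 — FAILS
Hence LHS − RHS is never 0, i.e. the two sides are never equal, so the claimed relation (=) fails for every integer in [-5, 5].

Answer: None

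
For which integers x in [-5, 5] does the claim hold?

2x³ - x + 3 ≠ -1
Track d = LHS − RHS over the integers in [-5, 5]. Equality would need d = 0, but d changes sign only between consecutive integers, jumping over 0:
x = -2: LHS = 2·(-2)³ - (-2) + 3 = -11; -11 ≠ -1 — holds  (d = -10)
x = -1: LHS = 2·(-1)³ - (-1) + 3 = 2; 2 ≠ -1 — holds  (d = 3)
Away from these crossings d keeps a constant sign, and checking every integer in [-5, 5] confirms d ≠ 0 throughout. Hence the two sides are never equal, so the relation holds for every integer in [-5, 5].

Answer: All integers in [-5, 5]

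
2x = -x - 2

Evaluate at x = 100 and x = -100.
x = 100: LHS = 2·100 = 200, RHS = -100 - 2 = -102; 200 = -102 — FAILS
x = -100: LHS = 2·(-100) = -200, RHS = -(-100) - 2 = 98; -200 = 98 — FAILS

Answer: No, fails for both x = 100 and x = -100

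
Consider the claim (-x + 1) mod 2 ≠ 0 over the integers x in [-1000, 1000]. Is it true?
The claim fails at x = 1:
x = 1: LHS = (-1 + 1) mod 2 = 0 mod 2 = 0; 0 ≠ 0 — FAILS

Because a single integer refutes it, the statement is false.

Answer: False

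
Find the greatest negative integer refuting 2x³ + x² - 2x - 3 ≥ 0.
Testing negative integers from -1 downward:
x = -1: LHS = 2·(-1)³ + (-1)² - 2·(-1) - 3 = -2; -2 ≥ 0 — FAILS  ← closest negative counterexample to 0

Answer: x = -1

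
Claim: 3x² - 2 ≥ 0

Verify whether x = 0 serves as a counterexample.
Substitute x = 0 into the relation:
x = 0: LHS = 3·0² - 2 = -2; -2 ≥ 0 — FAILS

Since the claim fails at x = 0, this value is a counterexample.

Answer: Yes, x = 0 is a counterexample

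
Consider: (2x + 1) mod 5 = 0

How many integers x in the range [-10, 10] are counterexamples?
Counterexamples in [-10, 10]: {-10, -9, -7, -6, -5, -4, -2, -1, 0, 1, 3, 4, 5, 6, 8, 9, 10}.

Counting them gives 17 values.

Answer: 17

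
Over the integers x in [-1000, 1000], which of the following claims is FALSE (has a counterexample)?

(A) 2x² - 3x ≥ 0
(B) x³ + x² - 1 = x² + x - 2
(A) x = 1: LHS = 2·1² - 3·1 = -1; -1 ≥ 0 — FAILS
(B) x = 0: LHS = 0³ + 0² - 1 = -1, RHS = 0² + 0 - 2 = -2; -1 = -2 — FAILS

Answer: Both A and B are false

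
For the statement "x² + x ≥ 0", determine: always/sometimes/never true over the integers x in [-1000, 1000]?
Over all integers in [-1000, 1000], LHS − RHS is smallest at x = 0, where it equals 0:
x = 0: LHS = 0² + 0 = 0; 0 ≥ 0 — holds
At the ends of the range:
x = -1000: LHS = (-1000)² + (-1000) = 999000; 999000 ≥ 0 — holds
x = 1000: LHS = 1000² + 1000 = 1001000; 1001000 ≥ 0 — holds
Hence LHS − RHS is never negative, i.e. LHS ≥ RHS throughout, so the relation holds for every integer in [-1000, 1000].

No counterexample exists.

Answer: Always true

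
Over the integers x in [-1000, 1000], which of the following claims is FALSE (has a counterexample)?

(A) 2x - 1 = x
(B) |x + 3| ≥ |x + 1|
(A) x = 0: LHS = 2·0 - 1 = -1; -1 = 0 — FAILS
(B) x = -3: LHS = |(-3) + 3| = |0| = 0, RHS = |(-3) + 1| = |-2| = 2; 0 ≥ 2 — FAILS

Answer: Both A and B are false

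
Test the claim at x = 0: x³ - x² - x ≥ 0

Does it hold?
x = 0: LHS = 0³ - 0² - 0 = 0; 0 ≥ 0 — holds

The relation is satisfied at x = 0.

Answer: Yes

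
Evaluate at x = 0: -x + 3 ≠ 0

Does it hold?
x = 0: LHS = -0 + 3 = 3; 3 ≠ 0 — holds

The relation is satisfied at x = 0.

Answer: Yes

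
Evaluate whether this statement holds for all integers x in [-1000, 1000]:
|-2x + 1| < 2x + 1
The claim fails at x = 0:
x = 0: LHS = |-2·0 + 1| = |1| = 1, RHS = 2·0 + 1 = 1; 1 < 1 — FAILS

Because a single integer refutes it, the statement is false.

Answer: False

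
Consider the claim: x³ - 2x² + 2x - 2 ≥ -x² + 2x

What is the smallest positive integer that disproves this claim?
Testing positive integers:
x = 1: LHS = 1³ - 2·1² + 2·1 - 2 = -1, RHS = -1² + 2·1 = 1; -1 ≥ 1 — FAILS  ← smallest positive counterexample

Answer: x = 1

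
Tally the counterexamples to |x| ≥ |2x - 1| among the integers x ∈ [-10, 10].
Counterexamples in [-10, 10]: {-10, -9, -8, -7, -6, -5, -4, -3, -2, -1, 0, 2, 3, 4, 5, 6, 7, 8, 9, 10}.

Counting them gives 20 values.

Answer: 20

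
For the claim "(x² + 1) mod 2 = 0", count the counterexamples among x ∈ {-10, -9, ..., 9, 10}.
Counterexamples in [-10, 10]: {-10, -8, -6, -4, -2, 0, 2, 4, 6, 8, 10}.

Counting them gives 11 values.

Answer: 11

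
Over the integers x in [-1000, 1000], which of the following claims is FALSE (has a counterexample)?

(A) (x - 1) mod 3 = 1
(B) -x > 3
(A) x = 0: LHS = (0 - 1) mod 3 = (-1) mod 3 = 2; 2 = 1 — FAILS
(B) x = 0: LHS = -0 = 0; 0 > 3 — FAILS

Answer: Both A and B are false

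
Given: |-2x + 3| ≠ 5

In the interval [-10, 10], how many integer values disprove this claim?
Counterexamples in [-10, 10]: {-1, 4}.

Counting them gives 2 values.

Answer: 2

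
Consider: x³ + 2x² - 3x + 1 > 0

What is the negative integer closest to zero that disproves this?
Testing negative integers from -1 downward:
x = -1: LHS = (-1)³ + 2·(-1)² - 3·(-1) + 1 = 5; 5 > 0 — holds
x = -2: LHS = (-2)³ + 2·(-2)² - 3·(-2) + 1 = 7; 7 > 0 — holds
x = -3: LHS = (-3)³ + 2·(-3)² - 3·(-3) + 1 = 1; 1 > 0 — holds
x = -4: LHS = (-4)³ + 2·(-4)² - 3·(-4) + 1 = -19; -19 > 0 — FAILS  ← closest negative counterexample to 0

Answer: x = -4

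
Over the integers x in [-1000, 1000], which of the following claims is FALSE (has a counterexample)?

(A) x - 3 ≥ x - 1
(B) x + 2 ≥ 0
(A) x = 0: LHS = 0 - 3 = -3, RHS = 0 - 1 = -1; -3 ≥ -1 — FAILS
(B) x = -3: LHS = (-3) + 2 = -1; -1 ≥ 0 — FAILS

Answer: Both A and B are false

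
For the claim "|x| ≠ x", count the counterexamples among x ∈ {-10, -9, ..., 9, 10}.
Counterexamples in [-10, 10]: {0, 1, 2, 3, 4, 5, 6, 7, 8, 9, 10}.

Counting them gives 11 values.

Answer: 11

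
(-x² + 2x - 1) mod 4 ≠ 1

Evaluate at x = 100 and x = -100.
x = 100: LHS = (-100² + 2·100 - 1) mod 4 = (-9801) mod 4 = 3; 3 ≠ 1 — holds
x = -100: LHS = (-(-100)² + 2·(-100) - 1) mod 4 = (-10201) mod 4 = 3; 3 ≠ 1 — holds

Answer: Yes, holds for both x = 100 and x = -100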